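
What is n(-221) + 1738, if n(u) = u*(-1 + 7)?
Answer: 412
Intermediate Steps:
n(u) = 6*u (n(u) = u*6 = 6*u)
n(-221) + 1738 = 6*(-221) + 1738 = -1326 + 1738 = 412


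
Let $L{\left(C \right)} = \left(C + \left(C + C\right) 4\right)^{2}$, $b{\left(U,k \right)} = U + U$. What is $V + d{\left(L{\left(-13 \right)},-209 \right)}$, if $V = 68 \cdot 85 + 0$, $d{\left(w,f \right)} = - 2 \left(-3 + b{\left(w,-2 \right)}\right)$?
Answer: $-48970$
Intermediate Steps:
$b{\left(U,k \right)} = 2 U$
$L{\left(C \right)} = 81 C^{2}$ ($L{\left(C \right)} = \left(C + 2 C 4\right)^{2} = \left(C + 8 C\right)^{2} = \left(9 C\right)^{2} = 81 C^{2}$)
$d{\left(w,f \right)} = 6 - 4 w$ ($d{\left(w,f \right)} = - 2 \left(-3 + 2 w\right) = 6 - 4 w$)
$V = 5780$ ($V = 5780 + 0 = 5780$)
$V + d{\left(L{\left(-13 \right)},-209 \right)} = 5780 + \left(6 - 4 \cdot 81 \left(-13\right)^{2}\right) = 5780 + \left(6 - 4 \cdot 81 \cdot 169\right) = 5780 + \left(6 - 54756\right) = 5780 - 54750 = -48970$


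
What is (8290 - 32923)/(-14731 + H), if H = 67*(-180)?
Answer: 24633/26791 ≈ 0.91945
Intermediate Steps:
H = -12060
(8290 - 32923)/(-14731 + H) = (8290 - 32923)/(-14731 - 12060) = -24633/(-26791) = -24633*(-1/26791) = 24633/26791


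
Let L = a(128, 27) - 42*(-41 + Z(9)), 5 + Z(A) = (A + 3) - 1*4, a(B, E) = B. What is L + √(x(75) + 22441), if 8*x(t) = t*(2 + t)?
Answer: 1724 + √370606/4 ≈ 1876.2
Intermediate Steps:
Z(A) = -6 + A (Z(A) = -5 + ((A + 3) - 1*4) = -5 + ((3 + A) - 4) = -5 + (-1 + A) = -6 + A)
x(t) = t*(2 + t)/8 (x(t) = (t*(2 + t))/8 = t*(2 + t)/8)
L = 1724 (L = 128 - 42*(-41 + (-6 + 9)) = 128 - 42*(-41 + 3) = 128 - 42*(-38) = 128 - 1*(-1596) = 128 + 1596 = 1724)
L + √(x(75) + 22441) = 1724 + √((⅛)*75*(2 + 75) + 22441) = 1724 + √((⅛)*75*77 + 22441) = 1724 + √(5775/8 + 22441) = 1724 + √(185303/8) = 1724 + √370606/4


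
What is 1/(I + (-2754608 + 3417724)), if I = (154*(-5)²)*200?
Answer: 1/1433116 ≈ 6.9778e-7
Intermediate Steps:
I = 770000 (I = (154*25)*200 = 3850*200 = 770000)
1/(I + (-2754608 + 3417724)) = 1/(770000 + (-2754608 + 3417724)) = 1/(770000 + 663116) = 1/1433116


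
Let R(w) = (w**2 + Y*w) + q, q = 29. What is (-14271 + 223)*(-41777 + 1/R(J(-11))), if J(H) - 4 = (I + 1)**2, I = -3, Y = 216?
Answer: 1068714467968/1821 ≈ 5.8688e+8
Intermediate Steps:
J(H) = 8 (J(H) = 4 + (-3 + 1)**2 = 4 + (-2)**2 = 4 + 4 = 8)
R(w) = 29 + w**2 + 216*w (R(w) = (w**2 + 216*w) + 29 = 29 + w**2 + 216*w)
(-14271 + 223)*(-41777 + 1/R(J(-11))) = (-14271 + 223)*(-41777 + 1/(29 + 8**2 + 216*8)) = -14048*(-41777 + 1/(29 + 64 + 1728)) = -14048*(-41777 + 1/1821) = -14048*(-76075916/1821) = 1068714467968/1821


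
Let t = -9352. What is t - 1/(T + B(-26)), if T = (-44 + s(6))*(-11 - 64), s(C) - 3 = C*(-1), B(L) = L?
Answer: -32722649/3499 ≈ -9352.0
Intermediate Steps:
s(C) = 3 - C (s(C) = 3 + C*(-1) = 3 - C)
T = 3525 (T = (-44 + (3 - 1*6))*(-11 - 64) = (-44 + (3 - 6))*(-75) = (-44 - 3)*(-75) = -47*(-75) = 3525)
t - 1/(T + B(-26)) = -9352 - 1/(3525 - 26) = -9352 - 1/3499 = -32722649/3499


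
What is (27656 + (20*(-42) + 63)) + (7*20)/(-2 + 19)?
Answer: 457083/17 ≈ 26887.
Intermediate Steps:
(27656 + (20*(-42) + 63)) + (7*20)/(-2 + 19) = (27656 + (-840 + 63)) + 140/17 = (27656 - 777) + 140*(1/17) = 26879 + 140/17 = 457083/17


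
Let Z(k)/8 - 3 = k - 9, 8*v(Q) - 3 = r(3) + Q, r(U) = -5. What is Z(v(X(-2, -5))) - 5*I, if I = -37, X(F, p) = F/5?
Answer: 673/5 ≈ 134.60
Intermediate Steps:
X(F, p) = F/5 (X(F, p) = F*(⅕) = F/5)
v(Q) = -¼ + Q/8 (v(Q) = 3/8 + (-5 + Q)/8 = 3/8 + (-5/8 + Q/8) = -¼ + Q/8)
Z(k) = -48 + 8*k (Z(k) = 24 + 8*(k - 9) = 24 + 8*(-9 + k) = 24 + (-72 + 8*k) = -48 + 8*k)
Z(v(X(-2, -5))) - 5*I = (-48 + 8*(-¼ + ((⅕)*(-2))/8)) - 5*(-37) = (-48 + 8*(-¼ + (⅛)*(-⅖))) + 185 = (-48 + 8*(-¼ - 1/20)) + 185 = (-48 + 8*(-3/10)) + 185 = (-48 - 12/5) + 185 = -252/5 + 185 = 673/5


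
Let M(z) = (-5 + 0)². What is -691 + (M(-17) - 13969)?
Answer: -14635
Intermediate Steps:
M(z) = 25 (M(z) = (-5)² = 25)
-691 + (M(-17) - 13969) = -691 + (25 - 13969) = -691 - 13944 = -14635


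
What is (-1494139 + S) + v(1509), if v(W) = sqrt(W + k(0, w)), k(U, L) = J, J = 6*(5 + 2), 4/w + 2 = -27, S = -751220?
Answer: -2245359 + sqrt(1551) ≈ -2.2453e+6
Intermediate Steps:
w = -4/29 (w = 4/(-2 - 27) = 4/(-29) = 4*(-1/29) = -4/29 ≈ -0.13793)
J = 42 (J = 6*7 = 42)
k(U, L) = 42
v(W) = sqrt(42 + W) (v(W) = sqrt(W + 42) = sqrt(42 + W))
(-1494139 + S) + v(1509) = (-1494139 - 751220) + sqrt(42 + 1509) = -2245359 + sqrt(1551)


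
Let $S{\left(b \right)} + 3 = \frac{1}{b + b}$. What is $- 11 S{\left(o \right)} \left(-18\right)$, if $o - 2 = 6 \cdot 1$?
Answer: $- \frac{4653}{8} \approx -581.63$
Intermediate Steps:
$o = 8$ ($o = 2 + 6 \cdot 1 = 2 + 6 = 8$)
$S{\left(b \right)} = -3 + \frac{1}{2 b}$ ($S{\left(b \right)} = -3 + \frac{1}{b + b} = -3 + \frac{1}{2 b}$)
$- 11 S{\left(o \right)} \left(-18\right) = - 11 \left(-3 + \frac{1}{2 \cdot 8}\right) \left(-18\right) = - 11 \left(-3 + \frac{1}{2} \cdot \frac{1}{8}\right) \left(-18\right) = - 11 \left(-3 + \frac{1}{16}\right) \left(-18\right) = \left(-11\right) \left(- \frac{47}{16}\right) \left(-18\right) = \frac{517}{16} \left(-18\right) = - \frac{4653}{8}$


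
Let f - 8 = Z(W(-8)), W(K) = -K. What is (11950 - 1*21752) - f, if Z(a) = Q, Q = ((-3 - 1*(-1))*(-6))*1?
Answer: -9822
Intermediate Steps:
Q = 12 (Q = ((-3 + 1)*(-6))*1 = -2*(-6)*1 = 12*1 = 12)
Z(a) = 12
f = 20 (f = 8 + 12 = 20)
(11950 - 1*21752) - f = (11950 - 1*21752) - 1*20 = (11950 - 21752) - 20 = -9802 - 20 = -9822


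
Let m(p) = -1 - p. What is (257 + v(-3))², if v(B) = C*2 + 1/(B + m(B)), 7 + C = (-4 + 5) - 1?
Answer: 58564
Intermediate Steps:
C = -7 (C = -7 + ((-4 + 5) - 1) = -7 + (1 - 1) = -7 + 0 = -7)
v(B) = -15 (v(B) = -7*2 + 1/(B + (-1 - B)) = -14 + 1/(-1) = -14 - 1 = -15)
(257 + v(-3))² = (257 - 15)² = 242² = 58564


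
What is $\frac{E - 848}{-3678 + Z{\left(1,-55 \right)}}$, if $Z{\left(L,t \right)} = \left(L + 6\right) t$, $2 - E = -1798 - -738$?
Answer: $- \frac{214}{4063} \approx -0.05267$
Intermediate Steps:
$E = 1062$ ($E = 2 - \left(-1798 - -738\right) = 2 - \left(-1798 + 738\right) = 2 - -1060 = 2 + 1060 = 1062$)
$Z{\left(L,t \right)} = t \left(6 + L\right)$ ($Z{\left(L,t \right)} = \left(6 + L\right) t = t \left(6 + L\right)$)
$\frac{E - 848}{-3678 + Z{\left(1,-55 \right)}} = \frac{1062 - 848}{-3678 - 55 \left(6 + 1\right)} = \frac{214}{-3678 - 385} = \frac{214}{-4063} = 214 \left(- \frac{1}{4063}\right) = - \frac{214}{4063}$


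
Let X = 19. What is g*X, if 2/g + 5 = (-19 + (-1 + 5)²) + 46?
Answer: 1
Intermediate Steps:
g = 1/19 (g = 2/(-5 + ((-19 + (-1 + 5)²) + 46)) = 2/(-5 + ((-19 + 4²) + 46)) = 2/(-5 + ((-19 + 16) + 46)) = 2/(-5 + (-3 + 46)) = 2/(-5 + 43) = 2/38 = 2*(1/38) = 1/19 ≈ 0.052632)
g*X = (1/19)*19 = 1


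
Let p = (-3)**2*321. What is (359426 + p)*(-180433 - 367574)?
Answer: -198551156205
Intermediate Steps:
p = 2889 (p = 9*321 = 2889)
(359426 + p)*(-180433 - 367574) = (359426 + 2889)*(-180433 - 367574) = 362315*(-548007) = -198551156205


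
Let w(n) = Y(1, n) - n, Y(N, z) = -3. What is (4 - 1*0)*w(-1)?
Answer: -8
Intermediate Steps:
w(n) = -3 - n
(4 - 1*0)*w(-1) = (4 - 1*0)*(-3 - 1*(-1)) = (4 + 0)*(-3 + 1) = 4*(-2) = -8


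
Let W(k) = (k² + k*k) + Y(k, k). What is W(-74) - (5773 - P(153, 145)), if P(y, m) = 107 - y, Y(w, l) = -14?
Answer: 5119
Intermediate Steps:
W(k) = -14 + 2*k² (W(k) = (k² + k*k) - 14 = (k² + k²) - 14 = 2*k² - 14 = -14 + 2*k²)
W(-74) - (5773 - P(153, 145)) = (-14 + 2*(-74)²) - (5773 - (107 - 1*153)) = (-14 + 2*5476) - (5773 - (107 - 153)) = (-14 + 10952) - (5773 - 1*(-46)) = 10938 - (5773 + 46) = 10938 - 1*5819 = 10938 - 5819 = 5119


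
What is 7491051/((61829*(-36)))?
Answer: -832339/247316 ≈ -3.3655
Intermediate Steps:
7491051/((61829*(-36))) = 7491051/(-2225844) = 7491051*(-1/2225844) = -832339/247316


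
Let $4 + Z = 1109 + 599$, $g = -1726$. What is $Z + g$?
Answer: $-22$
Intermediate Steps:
$Z = 1704$ ($Z = -4 + \left(1109 + 599\right) = -4 + 1708 = 1704$)
$Z + g = 1704 - 1726 = -22$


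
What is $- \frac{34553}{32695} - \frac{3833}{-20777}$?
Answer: $- \frac{592587746}{679304015} \approx -0.87234$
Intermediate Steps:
$- \frac{34553}{32695} - \frac{3833}{-20777} = \left(-34553\right) \frac{1}{32695} - - \frac{3833}{20777} = - \frac{34553}{32695} + \frac{3833}{20777} = - \frac{592587746}{679304015}$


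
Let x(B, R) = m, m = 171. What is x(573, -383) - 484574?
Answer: -484403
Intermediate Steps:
x(B, R) = 171
x(573, -383) - 484574 = 171 - 484574 = -484403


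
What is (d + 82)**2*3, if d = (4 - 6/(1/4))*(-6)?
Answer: 122412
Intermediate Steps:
d = 120 (d = (4 - 6/1/4)*(-6) = (4 - 6*4)*(-6) = (4 - 24)*(-6) = -20*(-6) = 120)
(d + 82)**2*3 = (120 + 82)**2*3 = 202**2*3 = 40804*3 = 122412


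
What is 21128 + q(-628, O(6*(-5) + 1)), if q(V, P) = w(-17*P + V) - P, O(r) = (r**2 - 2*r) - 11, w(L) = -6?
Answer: 20234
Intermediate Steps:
O(r) = -11 + r**2 - 2*r
q(V, P) = -6 - P
21128 + q(-628, O(6*(-5) + 1)) = 21128 + (-6 - (-11 + (6*(-5) + 1)**2 - 2*(6*(-5) + 1))) = 21128 + (-6 - (-11 + (-30 + 1)**2 - 2*(-30 + 1))) = 21128 + (-6 - (-11 + (-29)**2 - 2*(-29))) = 21128 + (-6 - (-11 + 841 + 58)) = 21128 + (-6 - 1*888) = 21128 + (-6 - 888) = 21128 - 894 = 20234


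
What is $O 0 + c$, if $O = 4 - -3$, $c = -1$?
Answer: $-1$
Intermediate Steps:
$O = 7$ ($O = 4 + 3 = 7$)
$O 0 + c = 7 \cdot 0 - 1 = 0 - 1 = -1$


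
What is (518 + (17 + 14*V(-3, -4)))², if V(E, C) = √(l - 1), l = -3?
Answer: 285441 + 29960*I ≈ 2.8544e+5 + 29960.0*I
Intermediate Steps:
V(E, C) = 2*I (V(E, C) = √(-3 - 1) = √(-4) = 2*I)
(518 + (17 + 14*V(-3, -4)))² = (518 + (17 + 14*(2*I)))² = (518 + (17 + 28*I))² = (535 + 28*I)²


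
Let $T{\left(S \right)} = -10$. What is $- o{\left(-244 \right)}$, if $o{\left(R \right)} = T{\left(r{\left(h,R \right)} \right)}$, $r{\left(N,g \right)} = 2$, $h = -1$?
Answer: $10$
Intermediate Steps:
$o{\left(R \right)} = -10$
$- o{\left(-244 \right)} = \left(-1\right) \left(-10\right) = 10$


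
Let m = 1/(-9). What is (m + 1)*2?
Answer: 16/9 ≈ 1.7778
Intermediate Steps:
m = -1/9 ≈ -0.11111
(m + 1)*2 = (-1/9 + 1)*2 = (8/9)*2 = 16/9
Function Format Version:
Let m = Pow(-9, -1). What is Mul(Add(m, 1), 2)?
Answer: Rational(16, 9) ≈ 1.7778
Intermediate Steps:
m = Rational(-1, 9) ≈ -0.11111
Mul(Add(m, 1), 2) = Mul(Add(Rational(-1, 9), 1), 2) = Mul(Rational(8, 9), 2) = Rational(16, 9)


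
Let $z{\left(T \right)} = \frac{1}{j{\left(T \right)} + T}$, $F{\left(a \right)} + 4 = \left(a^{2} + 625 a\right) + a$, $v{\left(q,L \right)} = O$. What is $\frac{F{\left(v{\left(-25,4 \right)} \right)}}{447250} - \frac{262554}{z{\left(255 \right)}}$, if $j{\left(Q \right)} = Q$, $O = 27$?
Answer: $- \frac{59887910997373}{447250} \approx -1.339 \cdot 10^{8}$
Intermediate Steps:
$v{\left(q,L \right)} = 27$
$F{\left(a \right)} = -4 + a^{2} + 626 a$ ($F{\left(a \right)} = -4 + \left(\left(a^{2} + 625 a\right) + a\right) = -4 + \left(a^{2} + 626 a\right) = -4 + a^{2} + 626 a$)
$z{\left(T \right)} = \frac{1}{2 T}$ ($z{\left(T \right)} = \frac{1}{T + T} = \frac{1}{2 T}$)
$\frac{F{\left(v{\left(-25,4 \right)} \right)}}{447250} - \frac{262554}{z{\left(255 \right)}} = \frac{-4 + 27^{2} + 626 \cdot 27}{447250} - \frac{262554}{\frac{1}{2} \cdot \frac{1}{255}} = \left(-4 + 729 + 16902\right) \frac{1}{447250} - \frac{262554}{\frac{1}{2} \cdot \frac{1}{255}} = 17627 \cdot \frac{1}{447250} - 262554 \frac{1}{\frac{1}{510}} = \frac{17627}{447250} - 133902540 = - \frac{59887910997373}{447250}$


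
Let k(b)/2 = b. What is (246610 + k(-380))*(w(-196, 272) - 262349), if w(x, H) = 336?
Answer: -64415896050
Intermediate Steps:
k(b) = 2*b
(246610 + k(-380))*(w(-196, 272) - 262349) = (246610 + 2*(-380))*(336 - 262349) = (246610 - 760)*(-262013) = 245850*(-262013) = -64415896050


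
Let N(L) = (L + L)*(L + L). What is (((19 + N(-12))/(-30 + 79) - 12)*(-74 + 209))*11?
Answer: 1485/7 ≈ 212.14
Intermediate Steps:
N(L) = 4*L**2 (N(L) = (2*L)*(2*L) = 4*L**2)
(((19 + N(-12))/(-30 + 79) - 12)*(-74 + 209))*11 = (((19 + 4*(-12)**2)/(-30 + 79) - 12)*(-74 + 209))*11 = (((19 + 4*144)/49 - 12)*135)*11 = (((19 + 576)*(1/49) - 12)*135)*11 = ((595*(1/49) - 12)*135)*11 = ((85/7 - 12)*135)*11 = ((1/7)*135)*11 = (135/7)*11 = 1485/7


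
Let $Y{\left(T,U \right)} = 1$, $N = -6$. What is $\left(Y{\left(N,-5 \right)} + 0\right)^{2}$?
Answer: $1$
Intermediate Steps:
$\left(Y{\left(N,-5 \right)} + 0\right)^{2} = \left(1 + 0\right)^{2} = 1^{2} = 1$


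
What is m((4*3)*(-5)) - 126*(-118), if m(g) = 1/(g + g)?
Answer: 1784159/120 ≈ 14868.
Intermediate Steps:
m(g) = 1/(2*g)
m((4*3)*(-5)) - 126*(-118) = 1/(2*(((4*3)*(-5)))) - 126*(-118) = 1/(2*((12*(-5)))) + 14868 = (½)/(-60) + 14868 = (½)*(-1/60) + 14868 = -1/120 + 14868 = 1784159/120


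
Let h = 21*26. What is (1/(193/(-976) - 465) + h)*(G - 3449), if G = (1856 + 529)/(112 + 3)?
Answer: -19546997161700/10442759 ≈ -1.8718e+6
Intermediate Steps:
G = 477/23 (G = 2385/115 = 2385*(1/115) = 477/23 ≈ 20.739)
h = 546
(1/(193/(-976) - 465) + h)*(G - 3449) = (1/(193/(-976) - 465) + 546)*(477/23 - 3449) = (1/(193*(-1/976) - 465) + 546)*(-78850/23) = (1/(-193/976 - 465) + 546)*(-78850/23) = (1/(-454033/976) + 546)*(-78850/23) = (-976/454033 + 546)*(-78850/23) = (247901042/454033)*(-78850/23) = -19546997161700/10442759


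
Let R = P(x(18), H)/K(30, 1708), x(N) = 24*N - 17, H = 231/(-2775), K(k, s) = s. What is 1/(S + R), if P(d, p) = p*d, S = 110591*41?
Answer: 45140/204675186427 ≈ 2.2054e-7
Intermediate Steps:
S = 4534231
H = -77/925 (H = 231*(-1/2775) = -77/925 ≈ -0.083243)
x(N) = -17 + 24*N
P(d, p) = d*p
R = -913/45140 (R = ((-17 + 24*18)*(-77/925))/1708 = ((-17 + 432)*(-77/925))*(1/1708) = (415*(-77/925))*(1/1708) = -6391/185*1/1708 = -913/45140 ≈ -0.020226)
1/(S + R) = 1/(4534231 - 913/45140) = 1/(204675186427/45140) = 45140/204675186427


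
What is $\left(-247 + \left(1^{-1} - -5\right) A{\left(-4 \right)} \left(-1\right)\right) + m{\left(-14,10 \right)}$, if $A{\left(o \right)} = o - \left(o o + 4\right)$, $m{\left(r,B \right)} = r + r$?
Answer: $-131$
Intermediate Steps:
$m{\left(r,B \right)} = 2 r$
$A{\left(o \right)} = -4 + o - o^{2}$ ($A{\left(o \right)} = o - \left(o^{2} + 4\right) = o - \left(4 + o^{2}\right) = -4 + o - o^{2}$)
$\left(-247 + \left(1^{-1} - -5\right) A{\left(-4 \right)} \left(-1\right)\right) + m{\left(-14,10 \right)} = \left(-247 + \left(1^{-1} - -5\right) \left(-4 - 4 - \left(-4\right)^{2}\right) \left(-1\right)\right) + 2 \left(-14\right) = \left(-247 + \left(1 + 5\right) \left(-4 - 4 - 16\right) \left(-1\right)\right) - 28 = \left(-247 + 6 \left(-4 - 4 - 16\right) \left(-1\right)\right) - 28 = \left(-247 + 6 \left(-24\right) \left(-1\right)\right) - 28 = \left(-247 - -144\right) - 28 = \left(-247 + 144\right) - 28 = -103 - 28 = -131$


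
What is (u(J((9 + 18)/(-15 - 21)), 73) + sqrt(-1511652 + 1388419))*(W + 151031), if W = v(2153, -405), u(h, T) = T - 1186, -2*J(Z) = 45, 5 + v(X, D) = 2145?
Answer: -170479323 + 153171*I*sqrt(123233) ≈ -1.7048e+8 + 5.377e+7*I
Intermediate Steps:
v(X, D) = 2140 (v(X, D) = -5 + 2145 = 2140)
J(Z) = -45/2 (J(Z) = -1/2*45 = -45/2)
u(h, T) = -1186 + T
W = 2140
(u(J((9 + 18)/(-15 - 21)), 73) + sqrt(-1511652 + 1388419))*(W + 151031) = ((-1186 + 73) + sqrt(-1511652 + 1388419))*(2140 + 151031) = (-1113 + sqrt(-123233))*153171 = (-1113 + I*sqrt(123233))*153171 = -170479323 + 153171*I*sqrt(123233)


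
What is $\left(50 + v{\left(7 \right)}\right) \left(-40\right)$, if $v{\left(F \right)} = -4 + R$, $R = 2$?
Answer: $-1920$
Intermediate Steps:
$v{\left(F \right)} = -2$ ($v{\left(F \right)} = -4 + 2 = -2$)
$\left(50 + v{\left(7 \right)}\right) \left(-40\right) = \left(50 - 2\right) \left(-40\right) = 48 \left(-40\right) = -1920$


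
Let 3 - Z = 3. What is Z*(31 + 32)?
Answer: 0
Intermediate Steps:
Z = 0 (Z = 3 - 1*3 = 3 - 3 = 0)
Z*(31 + 32) = 0*(31 + 32) = 0*63 = 0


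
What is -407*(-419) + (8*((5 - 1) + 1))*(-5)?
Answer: 170333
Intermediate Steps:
-407*(-419) + (8*((5 - 1) + 1))*(-5) = 170533 + (8*(4 + 1))*(-5) = 170533 + (8*5)*(-5) = 170533 + 40*(-5) = 170533 - 200 = 170333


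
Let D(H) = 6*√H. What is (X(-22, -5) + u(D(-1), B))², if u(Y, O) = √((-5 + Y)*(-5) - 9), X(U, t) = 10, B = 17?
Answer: 216 - 90*I ≈ 216.0 - 90.0*I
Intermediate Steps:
u(Y, O) = √(16 - 5*Y) (u(Y, O) = √((25 - 5*Y) - 9) = √(16 - 5*Y))
(X(-22, -5) + u(D(-1), B))² = (10 + √(16 - 30*√(-1)))² = (10 + √(16 - 30*I))² = (10 + (5 - 3*I))² = (15 - 3*I)²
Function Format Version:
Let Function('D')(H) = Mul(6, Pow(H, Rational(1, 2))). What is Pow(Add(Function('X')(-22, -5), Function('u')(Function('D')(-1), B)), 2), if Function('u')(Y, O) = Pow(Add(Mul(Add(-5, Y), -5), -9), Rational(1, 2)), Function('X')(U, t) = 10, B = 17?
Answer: Add(216, Mul(-90, I)) ≈ Add(216.00, Mul(-90.000, I))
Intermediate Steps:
Function('u')(Y, O) = Pow(Add(16, Mul(-5, Y)), Rational(1, 2)) (Function('u')(Y, O) = Pow(Add(Add(25, Mul(-5, Y)), -9), Rational(1, 2)) = Pow(Add(16, Mul(-5, Y)), Rational(1, 2)))
Pow(Add(Function('X')(-22, -5), Function('u')(Function('D')(-1), B)), 2) = Pow(Add(10, Pow(Add(16, Mul(-5, Mul(6, Pow(-1, Rational(1, 2))))), Rational(1, 2))), 2) = Pow(Add(10, Pow(Add(16, Mul(-5, Mul(6, I))), Rational(1, 2))), 2) = Pow(Add(10, Pow(Add(16, Mul(-30, I)), Rational(1, 2))), 2) = Pow(Add(10, Add(5, Mul(-3, I))), 2) = Pow(Add(15, Mul(-3, I)), 2)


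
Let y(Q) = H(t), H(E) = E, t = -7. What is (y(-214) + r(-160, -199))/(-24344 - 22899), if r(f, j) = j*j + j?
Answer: -39395/47243 ≈ -0.83388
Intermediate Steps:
y(Q) = -7
r(f, j) = j + j² (r(f, j) = j² + j = j + j²)
(y(-214) + r(-160, -199))/(-24344 - 22899) = (-7 - 199*(1 - 199))/(-24344 - 22899) = (-7 - 199*(-198))/(-47243) = (-7 + 39402)*(-1/47243) = 39395*(-1/47243) = -39395/47243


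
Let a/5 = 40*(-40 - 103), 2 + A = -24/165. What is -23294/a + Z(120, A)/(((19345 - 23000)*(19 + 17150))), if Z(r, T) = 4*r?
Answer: 48724918311/59824235900 ≈ 0.81447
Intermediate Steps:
A = -118/55 (A = -2 - 24/165 = -2 - 24*1/165 = -2 - 8/55 = -118/55 ≈ -2.1455)
a = -28600 (a = 5*(40*(-40 - 103)) = 5*(40*(-143)) = 5*(-5720) = -28600)
-23294/a + Z(120, A)/(((19345 - 23000)*(19 + 17150))) = -23294/(-28600) + (4*120)/(((19345 - 23000)*(19 + 17150))) = -23294*(-1/28600) + 480/((-3655*17169)) = 11647/14300 + 480/(-62752695) = 11647/14300 + 480*(-1/62752695) = 11647/14300 - 32/4183513 = 48724918311/59824235900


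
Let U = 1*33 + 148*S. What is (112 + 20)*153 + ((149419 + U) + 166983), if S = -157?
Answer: 313395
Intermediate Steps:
U = -23203 (U = 1*33 + 148*(-157) = 33 - 23236 = -23203)
(112 + 20)*153 + ((149419 + U) + 166983) = (112 + 20)*153 + ((149419 - 23203) + 166983) = 132*153 + (126216 + 166983) = 20196 + 293199 = 313395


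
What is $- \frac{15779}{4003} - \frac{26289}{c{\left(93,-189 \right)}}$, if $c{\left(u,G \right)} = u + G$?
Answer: $\frac{34573361}{128096} \approx 269.9$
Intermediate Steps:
$c{\left(u,G \right)} = G + u$
$- \frac{15779}{4003} - \frac{26289}{c{\left(93,-189 \right)}} = - \frac{15779}{4003} - \frac{26289}{-189 + 93} = \left(-15779\right) \frac{1}{4003} - \frac{26289}{-96} = - \frac{15779}{4003} - - \frac{8763}{32} = - \frac{15779}{4003} + \frac{8763}{32} = \frac{34573361}{128096}$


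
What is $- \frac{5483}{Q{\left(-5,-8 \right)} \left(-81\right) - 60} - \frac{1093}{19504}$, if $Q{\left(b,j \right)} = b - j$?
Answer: $\frac{106609253}{5909712} \approx 18.04$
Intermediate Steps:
$- \frac{5483}{Q{\left(-5,-8 \right)} \left(-81\right) - 60} - \frac{1093}{19504} = - \frac{5483}{\left(-5 - -8\right) \left(-81\right) - 60} - \frac{1093}{19504} = - \frac{5483}{\left(-5 + 8\right) \left(-81\right) - 60} - \frac{1093}{19504} = - \frac{5483}{3 \left(-81\right) - 60} - \frac{1093}{19504} = - \frac{5483}{-243 - 60} - \frac{1093}{19504} = - \frac{5483}{-303} - \frac{1093}{19504} = \left(-5483\right) \left(- \frac{1}{303}\right) - \frac{1093}{19504} = \frac{5483}{303} - \frac{1093}{19504} = \frac{106609253}{5909712}$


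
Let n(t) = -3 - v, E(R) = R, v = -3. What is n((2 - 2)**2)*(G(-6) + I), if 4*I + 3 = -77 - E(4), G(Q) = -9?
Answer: 0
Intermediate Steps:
n(t) = 0 (n(t) = -3 - 1*(-3) = -3 + 3 = 0)
I = -21 (I = -3/4 + (-77 - 1*4)/4 = -3/4 + (-77 - 4)/4 = -3/4 + (1/4)*(-81) = -3/4 - 81/4 = -21)
n((2 - 2)**2)*(G(-6) + I) = 0*(-9 - 21) = 0*(-30) = 0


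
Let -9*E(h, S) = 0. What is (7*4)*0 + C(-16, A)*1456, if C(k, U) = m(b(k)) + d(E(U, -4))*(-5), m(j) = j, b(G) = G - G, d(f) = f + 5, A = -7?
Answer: -36400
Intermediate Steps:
E(h, S) = 0 (E(h, S) = -⅑*0 = 0)
d(f) = 5 + f
b(G) = 0
C(k, U) = -25 (C(k, U) = 0 + (5 + 0)*(-5) = 0 + 5*(-5) = 0 - 25 = -25)
(7*4)*0 + C(-16, A)*1456 = (7*4)*0 - 25*1456 = 28*0 - 36400 = 0 - 36400 = -36400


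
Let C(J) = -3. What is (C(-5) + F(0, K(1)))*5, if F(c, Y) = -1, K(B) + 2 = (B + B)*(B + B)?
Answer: -20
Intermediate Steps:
K(B) = -2 + 4*B² (K(B) = -2 + (B + B)*(B + B) = -2 + (2*B)*(2*B) = -2 + 4*B²)
(C(-5) + F(0, K(1)))*5 = (-3 - 1)*5 = -4*5 = -20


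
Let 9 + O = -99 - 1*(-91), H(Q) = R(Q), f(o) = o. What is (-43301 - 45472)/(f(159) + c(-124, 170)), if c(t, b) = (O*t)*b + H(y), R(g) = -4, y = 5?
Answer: -29591/119505 ≈ -0.24761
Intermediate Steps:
H(Q) = -4
O = -17 (O = -9 + (-99 - 1*(-91)) = -9 + (-99 + 91) = -9 - 8 = -17)
c(t, b) = -4 - 17*b*t (c(t, b) = (-17*t)*b - 4 = -17*b*t - 4 = -4 - 17*b*t)
(-43301 - 45472)/(f(159) + c(-124, 170)) = (-43301 - 45472)/(159 + (-4 - 17*170*(-124))) = -88773/(159 + (-4 + 358360)) = -88773/(159 + 358356) = -88773/358515 = -88773*1/358515 = -29591/119505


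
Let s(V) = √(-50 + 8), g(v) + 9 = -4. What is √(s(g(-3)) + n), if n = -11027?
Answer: √(-11027 + I*√42) ≈ 0.0309 + 105.01*I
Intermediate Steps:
g(v) = -13 (g(v) = -9 - 4 = -13)
s(V) = I*√42 (s(V) = √(-42) = I*√42)
√(s(g(-3)) + n) = √(I*√42 - 11027) = √(-11027 + I*√42)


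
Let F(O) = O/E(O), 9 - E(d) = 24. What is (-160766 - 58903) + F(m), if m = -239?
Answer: -3294796/15 ≈ -2.1965e+5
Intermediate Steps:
E(d) = -15 (E(d) = 9 - 1*24 = 9 - 24 = -15)
F(O) = -O/15 (F(O) = O/(-15) = O*(-1/15) = -O/15)
(-160766 - 58903) + F(m) = (-160766 - 58903) - 1/15*(-239) = -219669 + 239/15 = -3294796/15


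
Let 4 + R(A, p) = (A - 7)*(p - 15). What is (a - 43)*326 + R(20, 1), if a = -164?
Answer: -67668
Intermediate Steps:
R(A, p) = -4 + (-15 + p)*(-7 + A) (R(A, p) = -4 + (A - 7)*(p - 15) = -4 + (-7 + A)*(-15 + p) = -4 + (-15 + p)*(-7 + A))
(a - 43)*326 + R(20, 1) = (-164 - 43)*326 + (101 - 15*20 - 7*1 + 20*1) = -207*326 + (101 - 300 - 7 + 20) = -67482 - 186 = -67668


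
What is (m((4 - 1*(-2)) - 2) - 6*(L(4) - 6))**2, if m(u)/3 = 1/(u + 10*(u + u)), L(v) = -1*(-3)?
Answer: 255025/784 ≈ 325.29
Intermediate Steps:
L(v) = 3
m(u) = 1/(7*u) (m(u) = 3/(u + 10*(u + u)) = 3/(u + 10*(2*u)) = 3/(u + 20*u) = 3/((21*u)) = 3*(1/(21*u)) = 1/(7*u))
(m((4 - 1*(-2)) - 2) - 6*(L(4) - 6))**2 = (1/(7*((4 - 1*(-2)) - 2)) - 6*(3 - 6))**2 = (1/(7*((4 + 2) - 2)) - 6*(-3))**2 = (1/(7*(6 - 2)) + 18)**2 = ((1/7)/4 + 18)**2 = ((1/7)*(1/4) + 18)**2 = (1/28 + 18)**2 = (505/28)**2 = 255025/784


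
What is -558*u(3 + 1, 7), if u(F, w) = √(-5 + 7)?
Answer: -558*√2 ≈ -789.13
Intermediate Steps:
u(F, w) = √2
-558*u(3 + 1, 7) = -558*√2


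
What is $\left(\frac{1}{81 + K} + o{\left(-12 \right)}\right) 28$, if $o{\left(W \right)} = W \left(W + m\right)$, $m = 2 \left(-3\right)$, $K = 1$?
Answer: $\frac{247982}{41} \approx 6048.3$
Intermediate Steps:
$m = -6$
$o{\left(W \right)} = W \left(-6 + W\right)$ ($o{\left(W \right)} = W \left(W - 6\right) = W \left(-6 + W\right)$)
$\left(\frac{1}{81 + K} + o{\left(-12 \right)}\right) 28 = \left(\frac{1}{81 + 1} - 12 \left(-6 - 12\right)\right) 28 = \left(\frac{1}{82} - -216\right) 28 = \left(\frac{1}{82} + 216\right) 28 = \frac{17713}{82} \cdot 28 = \frac{247982}{41}$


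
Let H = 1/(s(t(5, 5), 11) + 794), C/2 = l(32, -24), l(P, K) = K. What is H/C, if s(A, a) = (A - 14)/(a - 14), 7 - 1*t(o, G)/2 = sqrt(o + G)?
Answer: -1191/45391072 + sqrt(10)/45391072 ≈ -2.6169e-5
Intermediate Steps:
t(o, G) = 14 - 2*sqrt(G + o) (t(o, G) = 14 - 2*sqrt(o + G) = 14 - 2*sqrt(G + o))
C = -48 (C = 2*(-24) = -48)
s(A, a) = (-14 + A)/(-14 + a)
H = 1/(794 + 2*sqrt(10)/3) (H = 1/((-14 + (14 - 2*sqrt(5 + 5)))/(-14 + 11) + 794) = 1/((-14 + (14 - 2*sqrt(10)))/(-3) + 794) = 1/(-(-2)*sqrt(10)/3 + 794) = 1/(2*sqrt(10)/3 + 794) = 1/(794 + 2*sqrt(10)/3) ≈ 0.0012561)
H/C = (3573/2836942 - 3*sqrt(10)/2836942)/(-48) = (3573/2836942 - 3*sqrt(10)/2836942)*(-1/48) = -1191/45391072 + sqrt(10)/45391072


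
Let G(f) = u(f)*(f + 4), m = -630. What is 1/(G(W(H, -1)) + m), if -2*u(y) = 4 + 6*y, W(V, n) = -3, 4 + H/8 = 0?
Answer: -1/623 ≈ -0.0016051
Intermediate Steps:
H = -32 (H = -32 + 8*0 = -32 + 0 = -32)
u(y) = -2 - 3*y (u(y) = -(4 + 6*y)/2 = -2 - 3*y)
G(f) = (-2 - 3*f)*(4 + f) (G(f) = (-2 - 3*f)*(f + 4) = (-2 - 3*f)*(4 + f))
1/(G(W(H, -1)) + m) = 1/(-(2 + 3*(-3))*(4 - 3) - 630) = 1/(-1*(2 - 9)*1 - 630) = 1/(-1*(-7)*1 - 630) = 1/(7 - 630) = 1/(-623) = -1/623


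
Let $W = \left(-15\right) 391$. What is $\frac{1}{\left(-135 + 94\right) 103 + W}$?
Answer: $- \frac{1}{10088} \approx -9.9128 \cdot 10^{-5}$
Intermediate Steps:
$W = -5865$
$\frac{1}{\left(-135 + 94\right) 103 + W} = \frac{1}{\left(-135 + 94\right) 103 - 5865} = \frac{1}{\left(-41\right) 103 - 5865} = \frac{1}{-4223 - 5865} = \frac{1}{-10088} = - \frac{1}{10088}$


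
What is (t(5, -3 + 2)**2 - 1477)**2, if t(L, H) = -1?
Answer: 2178576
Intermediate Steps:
(t(5, -3 + 2)**2 - 1477)**2 = ((-1)**2 - 1477)**2 = (1 - 1477)**2 = (-1476)**2 = 2178576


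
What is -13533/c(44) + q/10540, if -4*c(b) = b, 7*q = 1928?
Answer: 249621487/202895 ≈ 1230.3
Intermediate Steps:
q = 1928/7 (q = (⅐)*1928 = 1928/7 ≈ 275.43)
c(b) = -b/4
-13533/c(44) + q/10540 = -13533/((-¼*44)) + (1928/7)/10540 = -13533/(-11) + (1928/7)*(1/10540) = -13533*(-1/11) + 482/18445 = 13533/11 + 482/18445 = 249621487/202895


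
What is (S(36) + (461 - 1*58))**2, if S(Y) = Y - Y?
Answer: 162409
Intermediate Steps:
S(Y) = 0
(S(36) + (461 - 1*58))**2 = (0 + (461 - 1*58))**2 = (0 + (461 - 58))**2 = (0 + 403)**2 = 403**2 = 162409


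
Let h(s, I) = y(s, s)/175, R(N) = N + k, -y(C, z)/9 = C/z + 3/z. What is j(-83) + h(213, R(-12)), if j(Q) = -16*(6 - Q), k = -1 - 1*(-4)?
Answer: -17693848/12425 ≈ -1424.1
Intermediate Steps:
y(C, z) = -27/z - 9*C/z (y(C, z) = -9*(C/z + 3/z) = -9*(3/z + C/z) = -27/z - 9*C/z)
k = 3 (k = -1 + 4 = 3)
R(N) = 3 + N (R(N) = N + 3 = 3 + N)
h(s, I) = 9*(-3 - s)/(175*s) (h(s, I) = (9*(-3 - s)/s)/175 = (9*(-3 - s)/s)*(1/175) = 9*(-3 - s)/(175*s))
j(Q) = -96 + 16*Q
j(-83) + h(213, R(-12)) = (-96 + 16*(-83)) + (9/175)*(-3 - 1*213)/213 = (-96 - 1328) + (9/175)*(1/213)*(-3 - 213) = -1424 + (9/175)*(1/213)*(-216) = -1424 - 648/12425 = -17693848/12425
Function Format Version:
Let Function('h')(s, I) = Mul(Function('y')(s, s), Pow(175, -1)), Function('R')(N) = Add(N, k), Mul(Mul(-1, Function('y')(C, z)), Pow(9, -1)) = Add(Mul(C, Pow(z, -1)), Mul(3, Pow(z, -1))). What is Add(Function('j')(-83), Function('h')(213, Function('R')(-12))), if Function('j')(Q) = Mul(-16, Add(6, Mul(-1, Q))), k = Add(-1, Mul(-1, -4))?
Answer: Rational(-17693848, 12425) ≈ -1424.1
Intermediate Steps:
Function('y')(C, z) = Add(Mul(-27, Pow(z, -1)), Mul(-9, C, Pow(z, -1))) (Function('y')(C, z) = Mul(-9, Add(Mul(C, Pow(z, -1)), Mul(3, Pow(z, -1)))) = Mul(-9, Add(Mul(3, Pow(z, -1)), Mul(C, Pow(z, -1)))) = Add(Mul(-27, Pow(z, -1)), Mul(-9, C, Pow(z, -1))))
k = 3 (k = Add(-1, 4) = 3)
Function('R')(N) = Add(3, N) (Function('R')(N) = Add(N, 3) = Add(3, N))
Function('h')(s, I) = Mul(Rational(9, 175), Pow(s, -1), Add(-3, Mul(-1, s))) (Function('h')(s, I) = Mul(Mul(9, Pow(s, -1), Add(-3, Mul(-1, s))), Pow(175, -1)) = Mul(Mul(9, Pow(s, -1), Add(-3, Mul(-1, s))), Rational(1, 175)) = Mul(Rational(9, 175), Pow(s, -1), Add(-3, Mul(-1, s))))
Function('j')(Q) = Add(-96, Mul(16, Q))
Add(Function('j')(-83), Function('h')(213, Function('R')(-12))) = Add(Add(-96, Mul(16, -83)), Mul(Rational(9, 175), Pow(213, -1), Add(-3, Mul(-1, 213)))) = Add(Add(-96, -1328), Mul(Rational(9, 175), Rational(1, 213), Add(-3, -213))) = Add(-1424, Mul(Rational(9, 175), Rational(1, 213), -216)) = Add(-1424, Rational(-648, 12425)) = Rational(-17693848, 12425)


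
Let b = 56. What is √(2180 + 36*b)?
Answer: 2*√1049 ≈ 64.776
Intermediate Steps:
√(2180 + 36*b) = √(2180 + 36*56) = √(2180 + 2016) = √4196 = 2*√1049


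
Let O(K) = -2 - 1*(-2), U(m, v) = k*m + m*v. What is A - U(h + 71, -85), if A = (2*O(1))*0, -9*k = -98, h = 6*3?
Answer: 59363/9 ≈ 6595.9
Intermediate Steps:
h = 18
k = 98/9 (k = -1/9*(-98) = 98/9 ≈ 10.889)
U(m, v) = 98*m/9 + m*v
O(K) = 0 (O(K) = -2 + 2 = 0)
A = 0 (A = (2*0)*0 = 0*0 = 0)
A - U(h + 71, -85) = 0 - (18 + 71)*(98 + 9*(-85))/9 = 0 - 89*(98 - 765)/9 = 0 - 89*(-667)/9 = 0 - 1*(-59363/9) = 0 + 59363/9 = 59363/9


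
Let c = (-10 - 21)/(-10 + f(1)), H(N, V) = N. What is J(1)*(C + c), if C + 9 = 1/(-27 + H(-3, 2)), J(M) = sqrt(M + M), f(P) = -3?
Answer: -2593*sqrt(2)/390 ≈ -9.4027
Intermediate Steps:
J(M) = sqrt(2)*sqrt(M) (J(M) = sqrt(2*M) = sqrt(2)*sqrt(M))
c = 31/13 (c = (-10 - 21)/(-10 - 3) = -31/(-13) = -31*(-1/13) = 31/13 ≈ 2.3846)
C = -271/30 (C = -9 + 1/(-27 - 3) = -9 + 1/(-30) = -9 - 1/30 = -271/30 ≈ -9.0333)
J(1)*(C + c) = (sqrt(2)*sqrt(1))*(-271/30 + 31/13) = (sqrt(2)*1)*(-2593/390) = sqrt(2)*(-2593/390) = -2593*sqrt(2)/390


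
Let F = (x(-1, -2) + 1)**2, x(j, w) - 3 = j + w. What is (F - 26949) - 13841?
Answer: -40789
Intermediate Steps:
x(j, w) = 3 + j + w (x(j, w) = 3 + (j + w) = 3 + j + w)
F = 1 (F = ((3 - 1 - 2) + 1)**2 = (0 + 1)**2 = 1**2 = 1)
(F - 26949) - 13841 = (1 - 26949) - 13841 = -26948 - 13841 = -40789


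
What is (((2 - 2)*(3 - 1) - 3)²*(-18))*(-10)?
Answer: 1620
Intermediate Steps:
(((2 - 2)*(3 - 1) - 3)²*(-18))*(-10) = ((0*2 - 3)²*(-18))*(-10) = ((0 - 3)²*(-18))*(-10) = ((-3)²*(-18))*(-10) = (9*(-18))*(-10) = -162*(-10) = 1620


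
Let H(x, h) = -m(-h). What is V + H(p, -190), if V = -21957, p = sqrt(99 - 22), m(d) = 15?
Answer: -21972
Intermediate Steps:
p = sqrt(77) ≈ 8.7750
H(x, h) = -15 (H(x, h) = -1*15 = -15)
V + H(p, -190) = -21957 - 15 = -21972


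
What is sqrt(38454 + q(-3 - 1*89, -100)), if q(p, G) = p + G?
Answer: sqrt(38262) ≈ 195.61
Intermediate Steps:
q(p, G) = G + p
sqrt(38454 + q(-3 - 1*89, -100)) = sqrt(38454 + (-100 + (-3 - 1*89))) = sqrt(38454 + (-100 + (-3 - 89))) = sqrt(38454 + (-100 - 92)) = sqrt(38454 - 192) = sqrt(38262)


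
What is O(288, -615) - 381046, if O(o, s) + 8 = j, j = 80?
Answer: -380974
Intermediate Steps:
O(o, s) = 72 (O(o, s) = -8 + 80 = 72)
O(288, -615) - 381046 = 72 - 381046 = -380974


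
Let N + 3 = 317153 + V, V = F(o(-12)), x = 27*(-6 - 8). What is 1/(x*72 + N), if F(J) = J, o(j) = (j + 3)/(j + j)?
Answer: 8/2319475 ≈ 3.4491e-6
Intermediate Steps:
o(j) = (3 + j)/(2*j) (o(j) = (3 + j)/((2*j)) = (3 + j)*(1/(2*j)) = (3 + j)/(2*j))
x = -378 (x = 27*(-14) = -378)
V = 3/8 (V = (½)*(3 - 12)/(-12) = (½)*(-1/12)*(-9) = 3/8 ≈ 0.37500)
N = 2537203/8 (N = -3 + (317153 + 3/8) = -3 + 2537227/8 = 2537203/8 ≈ 3.1715e+5)
1/(x*72 + N) = 1/(-378*72 + 2537203/8) = 1/(-27216 + 2537203/8) = 1/(2319475/8) = 8/2319475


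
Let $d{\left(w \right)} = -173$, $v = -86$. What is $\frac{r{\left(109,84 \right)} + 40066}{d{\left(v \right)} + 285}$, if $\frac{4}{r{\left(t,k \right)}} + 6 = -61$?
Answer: $\frac{1342209}{3752} \approx 357.73$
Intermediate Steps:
$r{\left(t,k \right)} = - \frac{4}{67}$ ($r{\left(t,k \right)} = \frac{4}{-6 - 61} = \frac{4}{-67} = 4 \left(- \frac{1}{67}\right) = - \frac{4}{67}$)
$\frac{r{\left(109,84 \right)} + 40066}{d{\left(v \right)} + 285} = \frac{- \frac{4}{67} + 40066}{-173 + 285} = \frac{2684418}{67 \cdot 112} = \frac{2684418}{67} \cdot \frac{1}{112} = \frac{1342209}{3752}$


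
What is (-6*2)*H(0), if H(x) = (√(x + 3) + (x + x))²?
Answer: -36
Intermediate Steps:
H(x) = (√(3 + x) + 2*x)²
(-6*2)*H(0) = (-6*2)*(√(3 + 0) + 2*0)² = -12*(√3 + 0)² = -12*(√3)² = -12*3 = -36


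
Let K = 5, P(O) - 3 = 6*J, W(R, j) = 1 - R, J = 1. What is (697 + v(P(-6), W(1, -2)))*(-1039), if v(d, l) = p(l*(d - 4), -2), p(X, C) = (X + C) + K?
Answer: -727300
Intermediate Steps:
P(O) = 9 (P(O) = 3 + 6*1 = 3 + 6 = 9)
p(X, C) = 5 + C + X (p(X, C) = (X + C) + 5 = (C + X) + 5 = 5 + C + X)
v(d, l) = 3 + l*(-4 + d) (v(d, l) = 5 - 2 + l*(d - 4) = 5 - 2 + l*(-4 + d) = 3 + l*(-4 + d))
(697 + v(P(-6), W(1, -2)))*(-1039) = (697 + (3 + (1 - 1*1)*(-4 + 9)))*(-1039) = (697 + (3 + (1 - 1)*5))*(-1039) = (697 + (3 + 0*5))*(-1039) = (697 + (3 + 0))*(-1039) = (697 + 3)*(-1039) = 700*(-1039) = -727300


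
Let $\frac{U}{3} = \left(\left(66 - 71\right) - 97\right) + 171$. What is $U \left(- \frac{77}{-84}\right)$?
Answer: $\frac{759}{4} \approx 189.75$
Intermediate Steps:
$U = 207$ ($U = 3 \left(\left(\left(66 - 71\right) - 97\right) + 171\right) = 3 \left(\left(-5 - 97\right) + 171\right) = 3 \left(-102 + 171\right) = 3 \cdot 69 = 207$)
$U \left(- \frac{77}{-84}\right) = 207 \left(- \frac{77}{-84}\right) = 207 \left(\left(-77\right) \left(- \frac{1}{84}\right)\right) = 207 \cdot \frac{11}{12} = \frac{759}{4}$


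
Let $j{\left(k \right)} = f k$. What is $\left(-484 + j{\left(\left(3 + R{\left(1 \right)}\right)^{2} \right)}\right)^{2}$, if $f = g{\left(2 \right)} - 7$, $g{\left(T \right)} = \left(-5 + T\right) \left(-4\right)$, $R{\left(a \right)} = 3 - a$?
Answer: $128881$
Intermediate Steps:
$g{\left(T \right)} = 20 - 4 T$
$f = 5$ ($f = \left(20 - 8\right) - 7 = 12 - 7 = 5$)
$j{\left(k \right)} = 5 k$
$\left(-484 + j{\left(\left(3 + R{\left(1 \right)}\right)^{2} \right)}\right)^{2} = \left(-484 + 5 \left(3 + \left(3 - 1\right)\right)^{2}\right)^{2} = \left(-484 + 5 \left(3 + 2\right)^{2}\right)^{2} = \left(-484 + 5 \cdot 5^{2}\right)^{2} = \left(-484 + 5 \cdot 25\right)^{2} = \left(-484 + 125\right)^{2} = \left(-359\right)^{2} = 128881$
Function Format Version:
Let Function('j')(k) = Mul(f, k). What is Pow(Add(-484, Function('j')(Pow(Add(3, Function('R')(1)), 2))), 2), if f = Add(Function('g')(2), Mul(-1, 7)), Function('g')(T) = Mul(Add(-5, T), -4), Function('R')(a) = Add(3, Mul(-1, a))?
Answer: 128881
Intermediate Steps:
Function('g')(T) = Add(20, Mul(-4, T))
f = 5 (f = Add(Add(20, Mul(-4, 2)), Mul(-1, 7)) = Add(Add(20, -8), -7) = Add(12, -7) = 5)
Function('j')(k) = Mul(5, k)
Pow(Add(-484, Function('j')(Pow(Add(3, Function('R')(1)), 2))), 2) = Pow(Add(-484, Mul(5, Pow(Add(3, Add(3, Mul(-1, 1))), 2))), 2) = Pow(Add(-484, Mul(5, Pow(Add(3, Add(3, -1)), 2))), 2) = Pow(Add(-484, Mul(5, Pow(Add(3, 2), 2))), 2) = Pow(Add(-484, Mul(5, Pow(5, 2))), 2) = Pow(Add(-484, Mul(5, 25)), 2) = Pow(Add(-484, 125), 2) = Pow(-359, 2) = 128881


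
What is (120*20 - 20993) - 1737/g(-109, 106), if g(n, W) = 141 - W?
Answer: -652492/35 ≈ -18643.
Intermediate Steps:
(120*20 - 20993) - 1737/g(-109, 106) = (120*20 - 20993) - 1737/(141 - 1*106) = (2400 - 20993) - 1737/(141 - 106) = -18593 - 1737/35 = -652492/35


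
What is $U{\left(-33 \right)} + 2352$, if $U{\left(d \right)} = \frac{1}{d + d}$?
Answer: $\frac{155231}{66} \approx 2352.0$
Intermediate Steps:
$U{\left(d \right)} = \frac{1}{2 d}$
$U{\left(-33 \right)} + 2352 = \frac{1}{2 \left(-33\right)} + 2352 = \frac{1}{2} \left(- \frac{1}{33}\right) + 2352 = - \frac{1}{66} + 2352 = \frac{155231}{66}$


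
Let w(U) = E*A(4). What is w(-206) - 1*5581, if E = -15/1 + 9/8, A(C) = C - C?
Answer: -5581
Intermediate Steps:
A(C) = 0
E = -111/8 (E = -15*1 + 9*(1/8) = -15 + 9/8 = -111/8 ≈ -13.875)
w(U) = 0 (w(U) = -111/8*0 = 0)
w(-206) - 1*5581 = 0 - 1*5581 = 0 - 5581 = -5581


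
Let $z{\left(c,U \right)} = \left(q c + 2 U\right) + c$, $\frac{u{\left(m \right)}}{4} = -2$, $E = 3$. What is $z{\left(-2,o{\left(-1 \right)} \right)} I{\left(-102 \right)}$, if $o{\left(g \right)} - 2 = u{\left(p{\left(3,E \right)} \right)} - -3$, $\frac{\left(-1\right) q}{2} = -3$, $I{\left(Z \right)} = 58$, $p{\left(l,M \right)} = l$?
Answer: $-1160$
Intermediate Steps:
$u{\left(m \right)} = -8$ ($u{\left(m \right)} = 4 \left(-2\right) = -8$)
$q = 6$ ($q = \left(-2\right) \left(-3\right) = 6$)
$o{\left(g \right)} = -3$ ($o{\left(g \right)} = 2 - 5 = -3$)
$z{\left(c,U \right)} = 2 U + 7 c$ ($z{\left(c,U \right)} = \left(6 c + 2 U\right) + c = \left(2 U + 6 c\right) + c = 2 U + 7 c$)
$z{\left(-2,o{\left(-1 \right)} \right)} I{\left(-102 \right)} = \left(2 \left(-3\right) + 7 \left(-2\right)\right) 58 = \left(-6 - 14\right) 58 = \left(-20\right) 58 = -1160$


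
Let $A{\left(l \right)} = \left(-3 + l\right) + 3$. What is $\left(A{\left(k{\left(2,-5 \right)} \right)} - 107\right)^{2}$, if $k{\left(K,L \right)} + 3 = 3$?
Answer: $11449$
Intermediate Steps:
$k{\left(K,L \right)} = 0$ ($k{\left(K,L \right)} = -3 + 3 = 0$)
$A{\left(l \right)} = l$
$\left(A{\left(k{\left(2,-5 \right)} \right)} - 107\right)^{2} = \left(0 - 107\right)^{2} = \left(-107\right)^{2} = 11449$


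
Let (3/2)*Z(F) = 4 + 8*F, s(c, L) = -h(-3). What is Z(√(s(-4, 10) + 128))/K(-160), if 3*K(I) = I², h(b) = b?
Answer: 1/3200 + √131/1600 ≈ 0.0074660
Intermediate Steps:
s(c, L) = 3 (s(c, L) = -1*(-3) = 3)
K(I) = I²/3
Z(F) = 8/3 + 16*F/3 (Z(F) = 2*(4 + 8*F)/3 = 8/3 + 16*F/3)
Z(√(s(-4, 10) + 128))/K(-160) = (8/3 + 16*√(3 + 128)/3)/(((⅓)*(-160)²)) = (8/3 + 16*√131/3)/(((⅓)*25600)) = (8/3 + 16*√131/3)/(25600/3) = (8/3 + 16*√131/3)*(3/25600) = 1/3200 + √131/1600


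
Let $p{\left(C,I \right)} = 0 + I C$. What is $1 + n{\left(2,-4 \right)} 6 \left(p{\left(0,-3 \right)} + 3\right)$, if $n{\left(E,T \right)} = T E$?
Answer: $-143$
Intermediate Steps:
$p{\left(C,I \right)} = C I$ ($p{\left(C,I \right)} = 0 + C I = C I$)
$n{\left(E,T \right)} = E T$
$1 + n{\left(2,-4 \right)} 6 \left(p{\left(0,-3 \right)} + 3\right) = 1 + 2 \left(-4\right) 6 \left(0 \left(-3\right) + 3\right) = 1 - 8 \cdot 6 \left(0 + 3\right) = 1 - 8 \cdot 6 \cdot 3 = 1 - 144 = -143$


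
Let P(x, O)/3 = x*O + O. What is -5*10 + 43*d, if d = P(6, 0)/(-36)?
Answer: -50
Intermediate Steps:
P(x, O) = 3*O + 3*O*x (P(x, O) = 3*(x*O + O) = 3*(O*x + O) = 3*(O + O*x) = 3*O + 3*O*x)
d = 0 (d = (3*0*(1 + 6))/(-36) = (3*0*7)*(-1/36) = 0*(-1/36) = 0)
-5*10 + 43*d = -5*10 + 43*0 = -50 + 0 = -50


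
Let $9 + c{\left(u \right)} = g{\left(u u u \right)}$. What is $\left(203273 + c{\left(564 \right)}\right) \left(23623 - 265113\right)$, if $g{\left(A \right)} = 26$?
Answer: $-49092502100$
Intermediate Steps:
$c{\left(u \right)} = 17$ ($c{\left(u \right)} = -9 + 26 = 17$)
$\left(203273 + c{\left(564 \right)}\right) \left(23623 - 265113\right) = \left(203273 + 17\right) \left(23623 - 265113\right) = 203290 \left(-241490\right) = -49092502100$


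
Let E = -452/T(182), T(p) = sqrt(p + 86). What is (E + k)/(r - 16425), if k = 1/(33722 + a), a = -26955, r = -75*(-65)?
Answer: -1/78158850 + 113*sqrt(67)/386925 ≈ 0.0023905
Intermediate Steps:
T(p) = sqrt(86 + p)
r = 4875
E = -226*sqrt(67)/67 (E = -452/sqrt(86 + 182) = -452*sqrt(67)/134 = -226*sqrt(67)/67 ≈ -27.610)
k = 1/6767 (k = 1/(33722 - 26955) = 1/6767 ≈ 0.00014778)
(E + k)/(r - 16425) = (-226*sqrt(67)/67 + 1/6767)/(4875 - 16425) = (1/6767 - 226*sqrt(67)/67)/(-11550) = (1/6767 - 226*sqrt(67)/67)*(-1/11550) = -1/78158850 + 113*sqrt(67)/386925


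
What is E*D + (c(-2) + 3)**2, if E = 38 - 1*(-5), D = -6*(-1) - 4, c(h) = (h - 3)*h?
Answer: 255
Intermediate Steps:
c(h) = h*(-3 + h) (c(h) = (-3 + h)*h = h*(-3 + h))
D = 2 (D = 6 - 4 = 2)
E = 43 (E = 38 + 5 = 43)
E*D + (c(-2) + 3)**2 = 43*2 + (-2*(-3 - 2) + 3)**2 = 86 + (-2*(-5) + 3)**2 = 86 + (10 + 3)**2 = 86 + 13**2 = 86 + 169 = 255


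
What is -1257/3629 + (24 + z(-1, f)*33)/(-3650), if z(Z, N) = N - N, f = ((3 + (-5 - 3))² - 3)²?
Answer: -2337573/6622925 ≈ -0.35295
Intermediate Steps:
f = 484 (f = ((3 - 8)² - 3)² = ((-5)² - 3)² = (25 - 3)² = 22² = 484)
z(Z, N) = 0
-1257/3629 + (24 + z(-1, f)*33)/(-3650) = -1257/3629 + (24 + 0*33)/(-3650) = -1257*1/3629 + (24 + 0)*(-1/3650) = -1257/3629 + 24*(-1/3650) = -1257/3629 - 12/1825 = -2337573/6622925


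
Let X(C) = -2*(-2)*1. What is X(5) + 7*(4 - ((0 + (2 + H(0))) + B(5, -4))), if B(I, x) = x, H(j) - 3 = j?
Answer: 25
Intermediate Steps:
H(j) = 3 + j
X(C) = 4 (X(C) = 4*1 = 4)
X(5) + 7*(4 - ((0 + (2 + H(0))) + B(5, -4))) = 4 + 7*(4 - ((0 + (2 + (3 + 0))) - 4)) = 4 + 7*(4 - ((0 + (2 + 3)) - 4)) = 4 + 7*(4 - ((0 + 5) - 4)) = 4 + 7*(4 - (5 - 4)) = 4 + 7*(4 - 1*1) = 4 + 7*(4 - 1) = 4 + 7*3 = 4 + 21 = 25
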